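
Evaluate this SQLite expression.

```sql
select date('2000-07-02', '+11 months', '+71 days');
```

Adding +11 months to 2000-07-02 gives 2001-06-02.
Applying '+71 days' to 2001-06-02: counting 71 days forward gives 2001-08-12.

2001-08-12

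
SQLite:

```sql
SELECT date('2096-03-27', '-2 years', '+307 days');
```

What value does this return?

Adding -2 years to 2096-03-27 gives 2094-03-27.
Applying '+307 days' to 2094-03-27: counting 307 days forward gives 2095-01-28.

2095-01-28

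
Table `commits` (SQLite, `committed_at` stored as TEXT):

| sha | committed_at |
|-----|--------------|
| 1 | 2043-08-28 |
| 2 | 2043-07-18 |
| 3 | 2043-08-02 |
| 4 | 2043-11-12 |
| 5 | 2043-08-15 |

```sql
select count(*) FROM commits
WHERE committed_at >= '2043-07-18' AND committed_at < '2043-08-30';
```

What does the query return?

4

Rows in [2043-07-18, 2043-08-30): 2043-08-28, 2043-07-18, 2043-08-02, 2043-08-15 → 4 rows.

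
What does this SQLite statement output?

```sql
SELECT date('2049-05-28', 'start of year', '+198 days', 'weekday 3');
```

2049-07-21

`start of year` rewinds 2049-05-28 to 2049-01-01.
Applying '+198 days' to 2049-01-01: counting 198 days forward gives 2049-07-18.
`weekday 3` advances to the next Wednesday; 2049-07-18 is a Sunday, so it moves forward to 2049-07-21.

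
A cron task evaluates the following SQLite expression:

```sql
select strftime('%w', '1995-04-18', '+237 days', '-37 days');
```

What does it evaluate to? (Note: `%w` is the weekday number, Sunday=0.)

6

First apply '+237 days', '-37 days': 1995-04-18 → 1995-11-04.
1995-11-04 is a Saturday; with Sunday=0 that is 6.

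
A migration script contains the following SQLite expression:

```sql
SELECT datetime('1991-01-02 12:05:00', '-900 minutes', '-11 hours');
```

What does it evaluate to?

1991-01-01 10:05:00

900 minutes = 15h 0m; -900 minutes from 1991-01-02 12:05:00 is 1991-01-01 21:05:00 (crosses midnight).
-11 hours from 1991-01-01 21:05:00 is 1991-01-01 10:05:00.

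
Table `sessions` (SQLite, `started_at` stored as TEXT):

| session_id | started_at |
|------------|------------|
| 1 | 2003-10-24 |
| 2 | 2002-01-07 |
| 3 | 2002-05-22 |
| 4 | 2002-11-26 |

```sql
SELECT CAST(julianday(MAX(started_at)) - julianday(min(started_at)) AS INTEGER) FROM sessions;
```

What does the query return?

655

MIN = 2002-01-07, MAX = 2003-10-24.
24 days remain in January 2002 after the 7th (31 − 7).
Full months from February 2002 through September 2003 contribute their day counts.
Then 24 days into October 2003.
Total: 24 + 28 + 31 + 30 + 31 + 30 + 31 + 31 + 30 + 31 + 30 + 31 + 31 + 28 + 31 + 30 + 31 + 30 + 31 + 31 + 30 + 24 = 655.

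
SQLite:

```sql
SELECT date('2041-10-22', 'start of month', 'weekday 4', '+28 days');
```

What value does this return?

`start of month` rewinds 2041-10-22 to 2041-10-01.
`weekday 4` advances to the next Thursday; 2041-10-01 is a Tuesday, so it moves forward to 2041-10-03.
Advancing 28 more days within October lands on 2041-10-31.

2041-10-31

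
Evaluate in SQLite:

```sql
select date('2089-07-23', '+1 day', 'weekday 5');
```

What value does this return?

2089-07-29

Advancing 1 more day within July lands on 2089-07-24.
`weekday 5` advances to the next Friday; 2089-07-24 is a Sunday, so it moves forward to 2089-07-29.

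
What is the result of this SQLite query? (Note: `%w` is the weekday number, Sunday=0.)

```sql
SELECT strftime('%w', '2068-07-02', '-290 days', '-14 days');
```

First apply '-290 days', '-14 days': 2068-07-02 → 2067-09-02.
2067-09-02 is a Friday; with Sunday=0 that is 5.

5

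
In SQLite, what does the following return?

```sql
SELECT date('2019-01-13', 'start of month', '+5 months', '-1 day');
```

2019-05-31

`start of month` rewinds 2019-01-13 to 2019-01-01.
Adding +5 months to 2019-01-01 gives 2019-06-01.
Going back 1 day from 2019-06-01 reaches 2019-05-31 (last day of May, 31 days).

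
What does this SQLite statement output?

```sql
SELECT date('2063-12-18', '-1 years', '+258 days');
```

Adding -1 year to 2063-12-18 gives 2062-12-18.
Applying '+258 days' to 2062-12-18: counting 258 days forward gives 2063-09-02.

2063-09-02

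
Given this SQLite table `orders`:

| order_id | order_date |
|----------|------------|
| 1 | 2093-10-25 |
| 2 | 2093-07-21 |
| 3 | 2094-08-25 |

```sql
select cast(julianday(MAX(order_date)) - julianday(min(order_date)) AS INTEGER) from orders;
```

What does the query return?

MIN = 2093-07-21, MAX = 2094-08-25.
10 days remain in July 2093 after the 21st (31 − 21).
Full months from August 2093 through July 2094 contribute their day counts.
Then 25 days into August 2094.
Total: 10 + 31 + 30 + 31 + 30 + 31 + 31 + 28 + 31 + 30 + 31 + 30 + 31 + 25 = 400.

400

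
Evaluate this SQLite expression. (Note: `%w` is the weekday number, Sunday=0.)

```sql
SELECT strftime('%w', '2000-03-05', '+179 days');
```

First apply '+179 days': 2000-03-05 → 2000-08-31.
2000-08-31 is a Thursday; with Sunday=0 that is 4.

4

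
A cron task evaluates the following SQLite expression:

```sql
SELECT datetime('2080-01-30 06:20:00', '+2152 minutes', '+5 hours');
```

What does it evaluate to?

2080-01-31 23:12:00

2152 minutes = 35h 52m; +2152 minutes from 2080-01-30 06:20:00 is 2080-01-31 18:12:00 (crosses midnight).
+5 hours from 2080-01-31 18:12:00 is 2080-01-31 23:12:00.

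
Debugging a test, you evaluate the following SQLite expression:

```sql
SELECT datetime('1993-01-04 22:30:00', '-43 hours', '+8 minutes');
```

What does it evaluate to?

1993-01-03 03:38:00

-43 hours from 1993-01-04 22:30:00 is 1993-01-03 03:30:00 (crosses midnight).
+8 minutes from 1993-01-03 03:30:00 is 1993-01-03 03:38:00.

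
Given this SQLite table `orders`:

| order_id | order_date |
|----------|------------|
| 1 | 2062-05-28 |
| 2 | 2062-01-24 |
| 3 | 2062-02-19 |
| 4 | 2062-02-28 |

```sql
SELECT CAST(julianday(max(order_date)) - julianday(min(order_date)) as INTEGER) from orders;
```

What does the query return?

MIN = 2062-01-24, MAX = 2062-05-28.
7 days remain in January 2062 after the 24th (31 − 24).
February 2062: 28 days.
March 2062: 31 days.
April 2062: 30 days.
Then 28 days into May 2062.
Total: 7 + 28 + 31 + 30 + 28 = 124.

124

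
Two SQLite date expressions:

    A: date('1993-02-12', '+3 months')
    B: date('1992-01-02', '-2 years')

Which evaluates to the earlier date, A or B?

B

A = 1993-05-12.
B = 1990-01-02.
B is earlier.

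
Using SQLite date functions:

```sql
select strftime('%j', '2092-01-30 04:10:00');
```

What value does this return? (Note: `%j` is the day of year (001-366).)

Day-of-year for 2092-01-30: days since 2092-01-01 inclusive = 30, zero-padded to 030.

030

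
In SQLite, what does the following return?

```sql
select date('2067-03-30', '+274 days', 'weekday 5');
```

Applying '+274 days' to 2067-03-30: counting 274 days forward gives 2067-12-29.
`weekday 5` advances to the next Friday; 2067-12-29 is a Thursday, so it moves forward to 2067-12-30.

2067-12-30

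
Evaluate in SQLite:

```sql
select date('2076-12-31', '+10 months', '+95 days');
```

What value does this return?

2078-02-03

Adding +10 months to 2076-12-31 gives 2077-10-31.
Applying '+95 days' to 2077-10-31: counting 95 days forward gives 2078-02-03.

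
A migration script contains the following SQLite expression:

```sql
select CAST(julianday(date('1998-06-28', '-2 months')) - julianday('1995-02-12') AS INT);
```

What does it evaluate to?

Adding -2 months to 1998-06-28 gives 1998-04-28.
16 days remain in February 1995 after the 12th (28 − 12).
Full months from March 1995 through March 1998 contribute their day counts.
Then 28 days into April 1998.
Total: 16 + 31 + 30 + 31 + 30 + 31 + 31 + 30 + 31 + 30 + 31 + 31 + 29 + 31 + 30 + 31 + 30 + 31 + 31 + 30 + 31 + 30 + 31 + 31 + 28 + 31 + 30 + 31 + 30 + 31 + 31 + 30 + 31 + 30 + 31 + 31 + 28 + 31 + 28 = 1171.

1171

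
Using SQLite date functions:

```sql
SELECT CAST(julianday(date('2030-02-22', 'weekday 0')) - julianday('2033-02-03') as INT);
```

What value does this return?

-1075

`weekday 0` advances to the next Sunday; 2030-02-22 is a Friday, so it moves forward to 2030-02-24.
4 days remain in February 2030 after the 24th (28 − 24).
Full months from March 2030 through January 2033 contribute their day counts.
Then 3 days into February 2033.
Total: 4 + 31 + 30 + 31 + 30 + 31 + 31 + 30 + 31 + 30 + 31 + 31 + 28 + 31 + 30 + 31 + 30 + 31 + 31 + 30 + 31 + 30 + 31 + 31 + 29 + 31 + 30 + 31 + 30 + 31 + 31 + 30 + 31 + 30 + 31 + 31 + 3 = 1075.
The subtraction is earlier − later, so the result is −1075 → -1075.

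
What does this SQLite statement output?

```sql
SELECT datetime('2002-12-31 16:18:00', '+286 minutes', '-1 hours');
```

2002-12-31 20:04:00

286 minutes = 4h 46m; +286 minutes from 2002-12-31 16:18:00 is 2002-12-31 21:04:00.
-1 hours from 2002-12-31 21:04:00 is 2002-12-31 20:04:00.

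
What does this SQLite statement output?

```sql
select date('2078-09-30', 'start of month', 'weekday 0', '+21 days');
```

`start of month` rewinds 2078-09-30 to 2078-09-01.
`weekday 0` advances to the next Sunday; 2078-09-01 is a Thursday, so it moves forward to 2078-09-04.
Advancing 21 more days within September lands on 2078-09-25.

2078-09-25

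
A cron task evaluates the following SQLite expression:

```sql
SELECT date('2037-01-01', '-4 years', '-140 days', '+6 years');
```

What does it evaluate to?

2038-08-14

Adding -4 years to 2037-01-01 gives 2033-01-01.
Applying '-140 days' to 2033-01-01: counting 140 days back gives 2032-08-14.
Adding +6 years to 2032-08-14 gives 2038-08-14.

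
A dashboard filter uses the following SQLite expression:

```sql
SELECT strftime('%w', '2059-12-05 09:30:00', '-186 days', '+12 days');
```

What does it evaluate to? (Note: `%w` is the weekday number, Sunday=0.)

First apply '-186 days', '+12 days': 2059-12-05 09:30:00 → 2059-06-14 09:30:00.
2059-06-14 is a Saturday; with Sunday=0 that is 6.

6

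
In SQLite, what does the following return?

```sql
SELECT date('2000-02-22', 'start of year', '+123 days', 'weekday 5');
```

2000-05-05

`start of year` rewinds 2000-02-22 to 2000-01-01.
Applying '+123 days' to 2000-01-01: counting 123 days forward gives 2000-05-03.
`weekday 5` advances to the next Friday; 2000-05-03 is a Wednesday, so it moves forward to 2000-05-05.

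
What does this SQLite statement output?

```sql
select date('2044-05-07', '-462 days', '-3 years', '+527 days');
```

2041-07-11

Applying '-462 days' to 2044-05-07: counting 462 days back gives 2043-01-31.
Adding -3 years to 2043-01-31 gives 2040-01-31.
Applying '+527 days' to 2040-01-31: counting 527 days forward gives 2041-07-11.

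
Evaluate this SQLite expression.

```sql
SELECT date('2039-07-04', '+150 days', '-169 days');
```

Applying '+150 days' to 2039-07-04: counting 150 days forward gives 2039-12-01.
Applying '-169 days' to 2039-12-01: counting 169 days back gives 2039-06-15.

2039-06-15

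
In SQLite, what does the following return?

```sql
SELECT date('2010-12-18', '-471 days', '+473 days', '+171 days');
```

Applying '-471 days' to 2010-12-18: counting 471 days back gives 2009-09-03.
Applying '+473 days' to 2009-09-03: counting 473 days forward gives 2010-12-20.
Applying '+171 days' to 2010-12-20: counting 171 days forward gives 2011-06-09.

2011-06-09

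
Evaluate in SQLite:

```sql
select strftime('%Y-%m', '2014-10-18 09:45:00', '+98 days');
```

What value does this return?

2015-01

First apply '+98 days': 2014-10-18 09:45:00 → 2015-01-24 09:45:00.
`%Y-%m` extracts the year-month: 2015-01.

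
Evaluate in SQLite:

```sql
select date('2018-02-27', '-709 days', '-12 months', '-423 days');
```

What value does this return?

Applying '-709 days' to 2018-02-27: counting 709 days back gives 2016-03-20.
Adding -12 months to 2016-03-20 gives 2015-03-20.
Applying '-423 days' to 2015-03-20: counting 423 days back gives 2014-01-21.

2014-01-21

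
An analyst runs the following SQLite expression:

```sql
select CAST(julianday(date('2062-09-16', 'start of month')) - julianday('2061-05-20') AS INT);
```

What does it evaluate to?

`start of month` rewinds 2062-09-16 to 2062-09-01.
11 days remain in May 2061 after the 20th (31 − 20).
Full months from June 2061 through August 2062 contribute their day counts.
Then 1 day into September 2062.
Total: 11 + 30 + 31 + 31 + 30 + 31 + 30 + 31 + 31 + 28 + 31 + 30 + 31 + 30 + 31 + 31 + 1 = 469.

469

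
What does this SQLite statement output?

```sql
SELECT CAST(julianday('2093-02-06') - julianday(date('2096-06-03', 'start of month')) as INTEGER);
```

-1211

`start of month` rewinds 2096-06-03 to 2096-06-01.
22 days remain in February 2093 after the 6th (28 − 6).
Full months from March 2093 through May 2096 contribute their day counts.
Then 1 day into June 2096.
Total: 22 + 31 + 30 + 31 + 30 + 31 + 31 + 30 + 31 + 30 + 31 + 31 + 28 + 31 + 30 + 31 + 30 + 31 + 31 + 30 + 31 + 30 + 31 + 31 + 28 + 31 + 30 + 31 + 30 + 31 + 31 + 30 + 31 + 30 + 31 + 31 + 29 + 31 + 30 + 31 + 1 = 1211.
The subtraction is earlier − later, so the result is −1211 → -1211.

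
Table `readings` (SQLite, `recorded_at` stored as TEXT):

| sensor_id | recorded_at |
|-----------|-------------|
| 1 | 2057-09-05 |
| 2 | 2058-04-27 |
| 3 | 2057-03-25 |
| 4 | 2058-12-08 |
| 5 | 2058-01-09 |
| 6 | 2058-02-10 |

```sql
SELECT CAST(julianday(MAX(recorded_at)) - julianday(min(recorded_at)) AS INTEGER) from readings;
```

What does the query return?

623

MIN = 2057-03-25, MAX = 2058-12-08.
6 days remain in March 2057 after the 25th (31 − 25).
Full months from April 2057 through November 2058 contribute their day counts.
Then 8 days into December 2058.
Total: 6 + 30 + 31 + 30 + 31 + 31 + 30 + 31 + 30 + 31 + 31 + 28 + 31 + 30 + 31 + 30 + 31 + 31 + 30 + 31 + 30 + 8 = 623.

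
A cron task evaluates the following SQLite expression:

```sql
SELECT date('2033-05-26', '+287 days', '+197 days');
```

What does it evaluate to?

2034-09-22

Applying '+287 days' to 2033-05-26: counting 287 days forward gives 2034-03-09.
Applying '+197 days' to 2034-03-09: counting 197 days forward gives 2034-09-22.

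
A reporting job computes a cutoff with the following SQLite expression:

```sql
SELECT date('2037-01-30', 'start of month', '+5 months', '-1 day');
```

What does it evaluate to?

2037-05-31

`start of month` rewinds 2037-01-30 to 2037-01-01.
Adding +5 months to 2037-01-01 gives 2037-06-01.
Going back 1 day from 2037-06-01 reaches 2037-05-31 (last day of May, 31 days).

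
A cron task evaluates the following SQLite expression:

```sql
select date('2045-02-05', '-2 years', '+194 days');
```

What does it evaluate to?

2043-08-18

Adding -2 years to 2045-02-05 gives 2043-02-05.
Applying '+194 days' to 2043-02-05: counting 194 days forward gives 2043-08-18.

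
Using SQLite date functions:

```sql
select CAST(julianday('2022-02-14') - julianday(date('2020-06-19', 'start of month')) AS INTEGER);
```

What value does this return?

623

`start of month` rewinds 2020-06-19 to 2020-06-01.
29 days remain in June 2020 after the 1st (30 − 1).
Full months from July 2020 through January 2022 contribute their day counts.
Then 14 days into February 2022.
Total: 29 + 31 + 31 + 30 + 31 + 30 + 31 + 31 + 28 + 31 + 30 + 31 + 30 + 31 + 31 + 30 + 31 + 30 + 31 + 31 + 14 = 623.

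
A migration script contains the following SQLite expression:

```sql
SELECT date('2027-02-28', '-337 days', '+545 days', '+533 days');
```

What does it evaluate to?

2029-03-10

Applying '-337 days' to 2027-02-28: counting 337 days back gives 2026-03-28.
Applying '+545 days' to 2026-03-28: counting 545 days forward gives 2027-09-24.
Applying '+533 days' to 2027-09-24: counting 533 days forward gives 2029-03-10.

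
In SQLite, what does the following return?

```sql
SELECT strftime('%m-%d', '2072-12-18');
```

`%m-%d` extracts the month-day: 12-18.

12-18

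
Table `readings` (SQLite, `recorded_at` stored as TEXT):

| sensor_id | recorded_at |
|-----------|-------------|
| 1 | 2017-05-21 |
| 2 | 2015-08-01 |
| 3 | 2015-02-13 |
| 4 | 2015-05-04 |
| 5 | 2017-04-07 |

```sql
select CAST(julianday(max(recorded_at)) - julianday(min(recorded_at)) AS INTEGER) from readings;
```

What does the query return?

MIN = 2015-02-13, MAX = 2017-05-21.
15 days remain in February 2015 after the 13th (28 − 13).
Full months from March 2015 through April 2017 contribute their day counts.
Then 21 days into May 2017.
Total: 15 + 31 + 30 + 31 + 30 + 31 + 31 + 30 + 31 + 30 + 31 + 31 + 29 + 31 + 30 + 31 + 30 + 31 + 31 + 30 + 31 + 30 + 31 + 31 + 28 + 31 + 30 + 21 = 828.

828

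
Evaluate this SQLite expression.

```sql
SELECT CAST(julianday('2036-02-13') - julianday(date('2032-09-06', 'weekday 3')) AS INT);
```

`weekday 3` advances to the next Wednesday; 2032-09-06 is a Monday, so it moves forward to 2032-09-08.
22 days remain in September 2032 after the 8th (30 − 8).
Full months from October 2032 through January 2036 contribute their day counts.
Then 13 days into February 2036.
Total: 22 + 31 + 30 + 31 + 31 + 28 + 31 + 30 + 31 + 30 + 31 + 31 + 30 + 31 + 30 + 31 + 31 + 28 + 31 + 30 + 31 + 30 + 31 + 31 + 30 + 31 + 30 + 31 + 31 + 28 + 31 + 30 + 31 + 30 + 31 + 31 + 30 + 31 + 30 + 31 + 31 + 13 = 1253.

1253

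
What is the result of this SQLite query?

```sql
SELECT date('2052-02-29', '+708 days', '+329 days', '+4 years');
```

2059-01-01

Applying '+708 days' to 2052-02-29: counting 708 days forward gives 2054-02-06.
Applying '+329 days' to 2054-02-06: counting 329 days forward gives 2055-01-01.
Adding +4 years to 2055-01-01 gives 2059-01-01.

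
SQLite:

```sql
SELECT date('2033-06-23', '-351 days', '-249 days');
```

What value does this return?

Applying '-351 days' to 2033-06-23: counting 351 days back gives 2032-07-07.
Applying '-249 days' to 2032-07-07: counting 249 days back gives 2031-11-01.

2031-11-01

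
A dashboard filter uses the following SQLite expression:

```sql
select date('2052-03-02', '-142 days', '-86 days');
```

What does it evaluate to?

2051-07-18

Applying '-142 days' to 2052-03-02: counting 142 days back gives 2051-10-12.
Applying '-86 days' to 2051-10-12: counting 86 days back gives 2051-07-18.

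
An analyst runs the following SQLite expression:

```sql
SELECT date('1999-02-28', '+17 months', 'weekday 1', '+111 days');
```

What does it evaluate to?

2000-11-19

Adding +17 months to 1999-02-28 gives 2000-07-28.
`weekday 1` advances to the next Monday; 2000-07-28 is a Friday, so it moves forward to 2000-07-31.
Applying '+111 days' to 2000-07-31: counting 111 days forward gives 2000-11-19.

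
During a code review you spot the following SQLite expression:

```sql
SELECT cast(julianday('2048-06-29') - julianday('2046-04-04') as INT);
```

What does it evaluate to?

817

26 days remain in April 2046 after the 4th (30 − 4).
Full months from May 2046 through May 2048 contribute their day counts.
Then 29 days into June 2048.
Total: 26 + 31 + 30 + 31 + 31 + 30 + 31 + 30 + 31 + 31 + 28 + 31 + 30 + 31 + 30 + 31 + 31 + 30 + 31 + 30 + 31 + 31 + 29 + 31 + 30 + 31 + 29 = 817.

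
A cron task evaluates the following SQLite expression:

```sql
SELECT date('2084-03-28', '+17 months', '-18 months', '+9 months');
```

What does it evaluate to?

Adding +17 months to 2084-03-28 gives 2085-08-28.
Adding -18 months to 2085-08-28 gives 2084-02-28.
Adding +9 months to 2084-02-28 gives 2084-11-28.

2084-11-28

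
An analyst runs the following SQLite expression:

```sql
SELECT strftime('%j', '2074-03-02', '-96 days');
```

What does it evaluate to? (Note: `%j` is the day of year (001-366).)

First apply '-96 days': 2074-03-02 → 2073-11-26.
Day-of-year for 2073-11-26: days since 2073-01-01 inclusive = 330, zero-padded to 330.

330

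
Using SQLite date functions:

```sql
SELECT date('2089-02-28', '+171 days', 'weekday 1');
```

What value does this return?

2089-08-22

Applying '+171 days' to 2089-02-28: counting 171 days forward gives 2089-08-18.
`weekday 1` advances to the next Monday; 2089-08-18 is a Thursday, so it moves forward to 2089-08-22.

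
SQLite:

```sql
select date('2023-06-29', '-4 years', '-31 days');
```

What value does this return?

2019-05-29

Adding -4 years to 2023-06-29 gives 2019-06-29.
Going back 29 days from 2019-06-29 reaches 2019-05-31 (last day of May, 31 days).
Going back 2 days within May lands on 2019-05-29.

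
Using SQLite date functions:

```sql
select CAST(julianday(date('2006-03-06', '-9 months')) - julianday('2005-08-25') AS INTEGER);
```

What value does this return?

Adding -9 months to 2006-03-06 gives 2005-06-06.
24 days remain in June 2005 after the 6th (30 − 6).
July 2005: 31 days.
Then 25 days into August 2005.
Total: 24 + 31 + 25 = 80.
The subtraction is earlier − later, so the result is −80 → -80.

-80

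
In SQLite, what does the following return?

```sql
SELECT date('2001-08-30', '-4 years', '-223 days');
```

Adding -4 years to 2001-08-30 gives 1997-08-30.
Applying '-223 days' to 1997-08-30: counting 223 days back gives 1997-01-19.

1997-01-19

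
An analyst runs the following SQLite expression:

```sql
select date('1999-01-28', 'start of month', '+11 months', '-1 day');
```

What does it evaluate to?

1999-11-30

`start of month` rewinds 1999-01-28 to 1999-01-01.
Adding +11 months to 1999-01-01 gives 1999-12-01.
Going back 1 day from 1999-12-01 reaches 1999-11-30 (last day of November, 30 days).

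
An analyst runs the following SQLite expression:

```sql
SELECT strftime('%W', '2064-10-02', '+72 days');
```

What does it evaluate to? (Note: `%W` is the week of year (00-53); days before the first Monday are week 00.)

49

First apply '+72 days': 2064-10-02 → 2064-12-13.
2064-12-13 is a Saturday. SQLite's %W counts Mondays since the year started; the result is 49.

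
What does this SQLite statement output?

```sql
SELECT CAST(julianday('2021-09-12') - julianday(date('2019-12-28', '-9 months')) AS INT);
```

899

Adding -9 months to 2019-12-28 gives 2019-03-28.
3 days remain in March 2019 after the 28th (31 − 28).
Full months from April 2019 through August 2021 contribute their day counts.
Then 12 days into September 2021.
Total: 3 + 30 + 31 + 30 + 31 + 31 + 30 + 31 + 30 + 31 + 31 + 29 + 31 + 30 + 31 + 30 + 31 + 31 + 30 + 31 + 30 + 31 + 31 + 28 + 31 + 30 + 31 + 30 + 31 + 31 + 12 = 899.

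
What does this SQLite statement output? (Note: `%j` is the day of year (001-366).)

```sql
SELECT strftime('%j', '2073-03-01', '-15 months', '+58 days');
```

028

First apply '-15 months', '+58 days': 2073-03-01 → 2072-01-28.
Day-of-year for 2072-01-28: days since 2072-01-01 inclusive = 28, zero-padded to 028.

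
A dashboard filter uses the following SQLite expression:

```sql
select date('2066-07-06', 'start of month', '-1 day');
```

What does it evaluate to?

`start of month` rewinds 2066-07-06 to 2066-07-01.
Going back 1 day from 2066-07-01 reaches 2066-06-30 (last day of June, 30 days).

2066-06-30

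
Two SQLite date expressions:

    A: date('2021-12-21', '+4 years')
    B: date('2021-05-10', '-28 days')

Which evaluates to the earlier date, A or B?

A = 2025-12-21.
B = 2021-04-12.
B is earlier.

B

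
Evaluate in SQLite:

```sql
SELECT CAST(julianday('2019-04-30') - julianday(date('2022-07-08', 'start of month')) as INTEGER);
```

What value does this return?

`start of month` rewinds 2022-07-08 to 2022-07-01.
0 days remain in April 2019 after the 30th (30 − 30).
Full months from May 2019 through June 2022 contribute their day counts.
Then 1 day into July 2022.
Total: 0 + 31 + 30 + 31 + 31 + 30 + 31 + 30 + 31 + 31 + 29 + 31 + 30 + 31 + 30 + 31 + 31 + 30 + 31 + 30 + 31 + 31 + 28 + 31 + 30 + 31 + 30 + 31 + 31 + 30 + 31 + 30 + 31 + 31 + 28 + 31 + 30 + 31 + 30 + 1 = 1158.
The subtraction is earlier − later, so the result is −1158 → -1158.

-1158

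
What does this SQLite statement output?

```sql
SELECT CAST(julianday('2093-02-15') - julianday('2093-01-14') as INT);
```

17 days remain in January 2093 after the 14th (31 − 14).
Then 15 days into February 2093.
Total: 17 + 15 = 32.

32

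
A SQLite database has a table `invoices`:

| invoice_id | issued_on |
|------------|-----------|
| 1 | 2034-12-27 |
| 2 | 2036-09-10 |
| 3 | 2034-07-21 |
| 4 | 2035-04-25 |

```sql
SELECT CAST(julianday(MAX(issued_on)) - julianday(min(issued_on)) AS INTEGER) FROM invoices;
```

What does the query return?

MIN = 2034-07-21, MAX = 2036-09-10.
10 days remain in July 2034 after the 21st (31 − 21).
Full months from August 2034 through August 2036 contribute their day counts.
Then 10 days into September 2036.
Total: 10 + 31 + 30 + 31 + 30 + 31 + 31 + 28 + 31 + 30 + 31 + 30 + 31 + 31 + 30 + 31 + 30 + 31 + 31 + 29 + 31 + 30 + 31 + 30 + 31 + 31 + 10 = 782.

782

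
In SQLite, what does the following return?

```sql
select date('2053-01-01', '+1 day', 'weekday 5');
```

Advancing 1 more day within January lands on 2053-01-02.
`weekday 5` advances to the next Friday; 2053-01-02 is a Thursday, so it moves forward to 2053-01-03.

2053-01-03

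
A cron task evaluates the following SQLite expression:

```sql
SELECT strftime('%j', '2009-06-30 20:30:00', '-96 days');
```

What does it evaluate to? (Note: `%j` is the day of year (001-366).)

First apply '-96 days': 2009-06-30 20:30:00 → 2009-03-26 20:30:00.
Day-of-year for 2009-03-26: days since 2009-01-01 inclusive = 85, zero-padded to 085.

085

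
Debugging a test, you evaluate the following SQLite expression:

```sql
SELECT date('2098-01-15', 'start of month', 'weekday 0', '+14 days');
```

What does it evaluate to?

2098-01-19

`start of month` rewinds 2098-01-15 to 2098-01-01.
`weekday 0` advances to the next Sunday; 2098-01-01 is a Wednesday, so it moves forward to 2098-01-05.
Advancing 14 more days within January lands on 2098-01-19.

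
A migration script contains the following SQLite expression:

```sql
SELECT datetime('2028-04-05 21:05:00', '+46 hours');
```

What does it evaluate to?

+46 hours from 2028-04-05 21:05:00 is 2028-04-07 19:05:00 (crosses midnight).

2028-04-07 19:05:00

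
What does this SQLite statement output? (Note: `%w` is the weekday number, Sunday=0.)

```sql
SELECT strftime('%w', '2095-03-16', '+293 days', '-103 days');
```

4

First apply '+293 days', '-103 days': 2095-03-16 → 2095-09-22.
2095-09-22 is a Thursday; with Sunday=0 that is 4.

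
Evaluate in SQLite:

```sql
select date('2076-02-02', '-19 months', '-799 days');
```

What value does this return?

2072-04-24

Adding -19 months to 2076-02-02 gives 2074-07-02.
Applying '-799 days' to 2074-07-02: counting 799 days back gives 2072-04-24.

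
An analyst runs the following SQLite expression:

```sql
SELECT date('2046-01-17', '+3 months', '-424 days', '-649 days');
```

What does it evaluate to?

Adding +3 months to 2046-01-17 gives 2046-04-17.
Applying '-424 days' to 2046-04-17: counting 424 days back gives 2045-02-17.
Applying '-649 days' to 2045-02-17: counting 649 days back gives 2043-05-10.

2043-05-10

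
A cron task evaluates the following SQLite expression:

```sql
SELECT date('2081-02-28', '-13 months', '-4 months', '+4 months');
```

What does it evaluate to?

Adding -13 months to 2081-02-28 gives 2080-01-28.
Adding -4 months to 2080-01-28 gives 2079-09-28.
Adding +4 months to 2079-09-28 gives 2080-01-28.

2080-01-28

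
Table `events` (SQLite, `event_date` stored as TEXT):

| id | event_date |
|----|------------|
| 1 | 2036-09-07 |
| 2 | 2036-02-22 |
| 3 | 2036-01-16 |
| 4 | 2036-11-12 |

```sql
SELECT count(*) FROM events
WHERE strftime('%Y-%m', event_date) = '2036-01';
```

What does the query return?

Rows with year-month 2036-01: 2036-01-16 → 1.

1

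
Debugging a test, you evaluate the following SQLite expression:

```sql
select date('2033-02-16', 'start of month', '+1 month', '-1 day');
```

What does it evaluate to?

`start of month` rewinds 2033-02-16 to 2033-02-01.
Adding +1 month to 2033-02-01 gives 2033-03-01.
Going back 1 day from 2033-03-01 reaches 2033-02-28 (last day of February, 28 days).

2033-02-28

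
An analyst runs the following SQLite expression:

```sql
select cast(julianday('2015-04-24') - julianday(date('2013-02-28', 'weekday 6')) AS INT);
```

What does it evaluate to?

`weekday 6` advances to the next Saturday; 2013-02-28 is a Thursday, so it moves forward to 2013-03-02.
29 days remain in March 2013 after the 2nd (31 − 2).
Full months from April 2013 through March 2015 contribute their day counts.
Then 24 days into April 2015.
Total: 29 + 30 + 31 + 30 + 31 + 31 + 30 + 31 + 30 + 31 + 31 + 28 + 31 + 30 + 31 + 30 + 31 + 31 + 30 + 31 + 30 + 31 + 31 + 28 + 31 + 24 = 783.

783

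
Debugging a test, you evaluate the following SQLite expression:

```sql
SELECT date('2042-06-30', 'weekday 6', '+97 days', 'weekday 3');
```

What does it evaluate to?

`weekday 6` advances to the next Saturday; 2042-06-30 is a Monday, so it moves forward to 2042-07-05.
Applying '+97 days' to 2042-07-05: counting 97 days forward gives 2042-10-10.
`weekday 3` advances to the next Wednesday; 2042-10-10 is a Friday, so it moves forward to 2042-10-15.

2042-10-15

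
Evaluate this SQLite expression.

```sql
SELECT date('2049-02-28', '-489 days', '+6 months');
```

2048-04-28

Applying '-489 days' to 2049-02-28: counting 489 days back gives 2047-10-28.
Adding +6 months to 2047-10-28 gives 2048-04-28.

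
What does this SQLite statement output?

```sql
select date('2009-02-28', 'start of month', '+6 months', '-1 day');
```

2009-07-31

`start of month` rewinds 2009-02-28 to 2009-02-01.
Adding +6 months to 2009-02-01 gives 2009-08-01.
Going back 1 day from 2009-08-01 reaches 2009-07-31 (last day of July, 31 days).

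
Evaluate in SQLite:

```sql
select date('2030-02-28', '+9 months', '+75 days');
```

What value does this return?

Adding +9 months to 2030-02-28 gives 2030-11-28.
Applying '+75 days' to 2030-11-28: counting 75 days forward gives 2031-02-11.

2031-02-11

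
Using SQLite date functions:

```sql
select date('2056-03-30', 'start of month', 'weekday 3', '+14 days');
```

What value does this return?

2056-03-15

`start of month` rewinds 2056-03-30 to 2056-03-01.
`weekday 3` advances to the next Wednesday; 2056-03-01 is already a Wednesday, so it stays at 2056-03-01.
Advancing 14 more days within March lands on 2056-03-15.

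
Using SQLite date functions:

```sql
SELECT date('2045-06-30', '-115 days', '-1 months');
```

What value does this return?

Applying '-115 days' to 2045-06-30: counting 115 days back gives 2045-03-07.
Adding -1 month to 2045-03-07 gives 2045-02-07.

2045-02-07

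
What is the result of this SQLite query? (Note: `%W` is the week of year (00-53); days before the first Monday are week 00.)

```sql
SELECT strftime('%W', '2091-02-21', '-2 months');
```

51

First apply '-2 months': 2091-02-21 → 2090-12-21.
2090-12-21 is a Thursday. SQLite's %W counts Mondays since the year started; the result is 51.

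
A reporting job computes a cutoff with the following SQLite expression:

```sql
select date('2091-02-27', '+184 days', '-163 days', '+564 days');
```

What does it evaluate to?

2092-10-04

Applying '+184 days' to 2091-02-27: counting 184 days forward gives 2091-08-30.
Applying '-163 days' to 2091-08-30: counting 163 days back gives 2091-03-20.
Applying '+564 days' to 2091-03-20: counting 564 days forward gives 2092-10-04.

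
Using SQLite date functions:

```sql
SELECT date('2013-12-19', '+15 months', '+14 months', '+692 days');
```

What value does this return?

Adding +15 months to 2013-12-19 gives 2015-03-19.
Adding +14 months to 2015-03-19 gives 2016-05-19.
Applying '+692 days' to 2016-05-19: counting 692 days forward gives 2018-04-11.

2018-04-11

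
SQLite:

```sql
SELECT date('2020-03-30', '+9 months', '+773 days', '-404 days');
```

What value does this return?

Adding +9 months to 2020-03-30 gives 2020-12-30.
Applying '+773 days' to 2020-12-30: counting 773 days forward gives 2023-02-11.
Applying '-404 days' to 2023-02-11: counting 404 days back gives 2022-01-03.

2022-01-03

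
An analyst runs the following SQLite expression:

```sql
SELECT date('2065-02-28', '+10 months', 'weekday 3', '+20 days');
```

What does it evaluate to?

2066-01-19

Adding +10 months to 2065-02-28 gives 2065-12-28.
`weekday 3` advances to the next Wednesday; 2065-12-28 is a Monday, so it moves forward to 2065-12-30.
December 2065 has 31 days; 1 remain after the 30th, so 2 days reach 2066-01-01.
Advancing 18 more days within January lands on 2066-01-19.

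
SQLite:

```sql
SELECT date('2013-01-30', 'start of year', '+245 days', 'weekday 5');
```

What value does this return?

`start of year` rewinds 2013-01-30 to 2013-01-01.
Applying '+245 days' to 2013-01-01: counting 245 days forward gives 2013-09-03.
`weekday 5` advances to the next Friday; 2013-09-03 is a Tuesday, so it moves forward to 2013-09-06.

2013-09-06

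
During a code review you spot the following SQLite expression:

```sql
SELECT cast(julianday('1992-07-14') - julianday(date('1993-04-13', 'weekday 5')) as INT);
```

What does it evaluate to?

-276

`weekday 5` advances to the next Friday; 1993-04-13 is a Tuesday, so it moves forward to 1993-04-16.
17 days remain in July 1992 after the 14th (31 − 14).
Full months from August 1992 through March 1993 contribute their day counts.
Then 16 days into April 1993.
Total: 17 + 31 + 30 + 31 + 30 + 31 + 31 + 28 + 31 + 16 = 276.
The subtraction is earlier − later, so the result is −276 → -276.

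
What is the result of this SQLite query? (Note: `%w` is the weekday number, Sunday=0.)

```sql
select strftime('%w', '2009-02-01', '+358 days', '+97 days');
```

First apply '+358 days', '+97 days': 2009-02-01 → 2010-05-02.
2010-05-02 is a Sunday; with Sunday=0 that is 0.

0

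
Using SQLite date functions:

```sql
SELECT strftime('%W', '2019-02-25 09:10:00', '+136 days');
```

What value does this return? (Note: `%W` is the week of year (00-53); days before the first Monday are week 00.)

27

First apply '+136 days': 2019-02-25 09:10:00 → 2019-07-11 09:10:00.
2019-07-11 is a Thursday. SQLite's %W counts Mondays since the year started; the result is 27.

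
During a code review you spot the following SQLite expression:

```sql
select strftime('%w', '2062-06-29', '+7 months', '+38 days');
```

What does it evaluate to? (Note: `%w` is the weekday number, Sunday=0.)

4

First apply '+7 months', '+38 days': 2062-06-29 → 2063-03-08.
2063-03-08 is a Thursday; with Sunday=0 that is 4.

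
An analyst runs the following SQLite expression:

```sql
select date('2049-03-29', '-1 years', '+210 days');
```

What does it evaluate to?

2048-10-25

Adding -1 year to 2049-03-29 gives 2048-03-29.
Applying '+210 days' to 2048-03-29: counting 210 days forward gives 2048-10-25.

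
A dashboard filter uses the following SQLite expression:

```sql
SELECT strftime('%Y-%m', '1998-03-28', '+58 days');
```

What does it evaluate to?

1998-05

First apply '+58 days': 1998-03-28 → 1998-05-25.
`%Y-%m` extracts the year-month: 1998-05.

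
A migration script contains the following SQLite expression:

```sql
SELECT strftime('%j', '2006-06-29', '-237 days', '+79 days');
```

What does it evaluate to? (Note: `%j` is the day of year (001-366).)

022

First apply '-237 days', '+79 days': 2006-06-29 → 2006-01-22.
Day-of-year for 2006-01-22: days since 2006-01-01 inclusive = 22, zero-padded to 022.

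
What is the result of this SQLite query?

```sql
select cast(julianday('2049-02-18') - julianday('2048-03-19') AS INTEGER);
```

12 days remain in March 2048 after the 19th (31 − 19).
Full months from April 2048 through January 2049 contribute their day counts.
Then 18 days into February 2049.
Total: 12 + 30 + 31 + 30 + 31 + 31 + 30 + 31 + 30 + 31 + 31 + 18 = 336.

336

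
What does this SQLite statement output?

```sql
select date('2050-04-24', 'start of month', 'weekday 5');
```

2050-04-01

`start of month` rewinds 2050-04-24 to 2050-04-01.
`weekday 5` advances to the next Friday; 2050-04-01 is already a Friday, so it stays at 2050-04-01.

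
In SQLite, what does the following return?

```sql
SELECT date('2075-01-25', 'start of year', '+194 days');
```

2075-07-14

`start of year` rewinds 2075-01-25 to 2075-01-01.
Applying '+194 days' to 2075-01-01: counting 194 days forward gives 2075-07-14.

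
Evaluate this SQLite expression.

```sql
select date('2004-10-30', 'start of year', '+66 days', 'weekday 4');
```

`start of year` rewinds 2004-10-30 to 2004-01-01.
Applying '+66 days' to 2004-01-01: counting 66 days forward gives 2004-03-07.
`weekday 4` advances to the next Thursday; 2004-03-07 is a Sunday, so it moves forward to 2004-03-11.

2004-03-11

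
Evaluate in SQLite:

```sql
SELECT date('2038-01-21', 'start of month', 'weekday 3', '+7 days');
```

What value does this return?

`start of month` rewinds 2038-01-21 to 2038-01-01.
`weekday 3` advances to the next Wednesday; 2038-01-01 is a Friday, so it moves forward to 2038-01-06.
Advancing 7 more days within January lands on 2038-01-13.

2038-01-13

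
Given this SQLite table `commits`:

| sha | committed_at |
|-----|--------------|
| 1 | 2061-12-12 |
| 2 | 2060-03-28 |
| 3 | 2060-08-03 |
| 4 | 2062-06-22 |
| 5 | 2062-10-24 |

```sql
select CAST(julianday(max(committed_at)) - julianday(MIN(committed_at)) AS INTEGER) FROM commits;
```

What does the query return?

MIN = 2060-03-28, MAX = 2062-10-24.
3 days remain in March 2060 after the 28th (31 − 28).
Full months from April 2060 through September 2062 contribute their day counts.
Then 24 days into October 2062.
Total: 3 + 30 + 31 + 30 + 31 + 31 + 30 + 31 + 30 + 31 + 31 + 28 + 31 + 30 + 31 + 30 + 31 + 31 + 30 + 31 + 30 + 31 + 31 + 28 + 31 + 30 + 31 + 30 + 31 + 31 + 30 + 24 = 940.

940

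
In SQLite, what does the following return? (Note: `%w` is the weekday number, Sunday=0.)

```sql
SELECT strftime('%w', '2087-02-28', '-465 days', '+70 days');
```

First apply '-465 days', '+70 days': 2087-02-28 → 2086-01-29.
2086-01-29 is a Tuesday; with Sunday=0 that is 2.

2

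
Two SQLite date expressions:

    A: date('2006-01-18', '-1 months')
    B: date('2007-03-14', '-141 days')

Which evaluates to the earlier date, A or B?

A = 2005-12-18.
B = 2006-10-24.
A is earlier.

A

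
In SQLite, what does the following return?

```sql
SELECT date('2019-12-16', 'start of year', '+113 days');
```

`start of year` rewinds 2019-12-16 to 2019-01-01.
Applying '+113 days' to 2019-01-01: counting 113 days forward gives 2019-04-24.

2019-04-24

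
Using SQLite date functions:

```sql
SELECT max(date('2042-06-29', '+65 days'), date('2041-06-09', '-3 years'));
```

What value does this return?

2042-09-02

date('2042-06-29', '+65 days') → 2042-09-02.
date('2041-06-09', '-3 years') → 2038-06-09.
Later of the two is 2042-09-02.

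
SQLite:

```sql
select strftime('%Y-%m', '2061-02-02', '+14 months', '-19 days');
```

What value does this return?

2062-03

First apply '+14 months', '-19 days': 2061-02-02 → 2062-03-14.
`%Y-%m` extracts the year-month: 2062-03.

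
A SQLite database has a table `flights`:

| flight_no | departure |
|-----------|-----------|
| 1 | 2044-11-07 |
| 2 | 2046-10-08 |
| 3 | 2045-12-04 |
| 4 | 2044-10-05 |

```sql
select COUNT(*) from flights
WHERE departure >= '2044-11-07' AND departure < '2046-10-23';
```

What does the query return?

Rows in [2044-11-07, 2046-10-23): 2044-11-07, 2046-10-08, 2045-12-04 → 3 rows.

3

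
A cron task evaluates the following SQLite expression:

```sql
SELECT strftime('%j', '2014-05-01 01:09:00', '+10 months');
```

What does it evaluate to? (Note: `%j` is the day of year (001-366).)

060

First apply '+10 months': 2014-05-01 01:09:00 → 2015-03-01 01:09:00.
Day-of-year for 2015-03-01: days since 2015-01-01 inclusive = 60, zero-padded to 060.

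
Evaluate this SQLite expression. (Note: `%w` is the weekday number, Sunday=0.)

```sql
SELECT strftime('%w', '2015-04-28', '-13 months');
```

5

First apply '-13 months': 2015-04-28 → 2014-03-28.
2014-03-28 is a Friday; with Sunday=0 that is 5.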